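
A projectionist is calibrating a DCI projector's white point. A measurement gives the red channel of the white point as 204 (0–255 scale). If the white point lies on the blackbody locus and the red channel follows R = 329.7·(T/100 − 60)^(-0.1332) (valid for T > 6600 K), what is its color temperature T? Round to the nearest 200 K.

(t − 60)^(-0.1332) = 204/329.7 = 0.61874.
t − 60 = 0.61874^(1/-0.1332) = 0.61874^(-7.508) = 36.748, so t = 96.748.
T = 100·t = 9675 K → 9600 K to the nearest 200 K.

9600 K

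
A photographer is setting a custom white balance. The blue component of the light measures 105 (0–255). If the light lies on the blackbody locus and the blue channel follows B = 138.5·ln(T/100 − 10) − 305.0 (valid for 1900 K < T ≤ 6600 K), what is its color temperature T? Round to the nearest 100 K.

ln(t − 10) = (105 + 305.0) / 138.5 = 2.9603.
t − 10 = e^2.9603 = 19.304, so t = 29.304.
T = 100·t = 2930 K → 2900 K to the nearest 100 K.

2900 K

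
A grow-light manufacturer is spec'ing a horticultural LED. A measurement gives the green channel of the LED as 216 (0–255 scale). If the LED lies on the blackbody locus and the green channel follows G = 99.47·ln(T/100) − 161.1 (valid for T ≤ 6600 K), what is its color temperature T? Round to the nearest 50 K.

ln t = (216 + 161.1) / 99.47 = 3.7911.
t = e^3.7911 = 44.305.
T = 100·t = 4430 K → 4450 K to the nearest 50 K.

4450 K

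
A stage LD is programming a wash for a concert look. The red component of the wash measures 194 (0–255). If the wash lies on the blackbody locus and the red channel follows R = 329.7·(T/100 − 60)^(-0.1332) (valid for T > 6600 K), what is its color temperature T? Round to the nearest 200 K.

11400 K

(t − 60)^(-0.1332) = 194/329.7 = 0.58841.
t − 60 = 0.58841^(1/-0.1332) = 0.58841^(-7.508) = 53.593, so t = 113.593.
T = 100·t = 11359 K → 11400 K to the nearest 200 K.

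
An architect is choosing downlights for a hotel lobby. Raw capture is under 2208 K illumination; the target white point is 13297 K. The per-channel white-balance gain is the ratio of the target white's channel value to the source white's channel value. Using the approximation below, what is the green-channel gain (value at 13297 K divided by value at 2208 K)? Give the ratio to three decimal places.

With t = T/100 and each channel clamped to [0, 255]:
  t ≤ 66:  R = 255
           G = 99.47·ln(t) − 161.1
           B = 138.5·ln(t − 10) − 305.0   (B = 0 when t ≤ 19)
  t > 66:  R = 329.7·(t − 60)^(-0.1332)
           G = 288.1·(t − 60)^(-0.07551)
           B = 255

1.420

At 2208 K (t = 22.08):
  G = 99.47·ln 22.08 − 161.1 = 99.47·3.0947 − 161.1 = 146.727.
At 13297 K (t = 132.97):
  G = 288.1·(132.97 − 60)^(-0.07551) = 288.1·72.97^(-0.07551) = 288.1·0.72329 = 208.381.
Gain = 208.381 / 146.727 = 1.4202 → 1.420.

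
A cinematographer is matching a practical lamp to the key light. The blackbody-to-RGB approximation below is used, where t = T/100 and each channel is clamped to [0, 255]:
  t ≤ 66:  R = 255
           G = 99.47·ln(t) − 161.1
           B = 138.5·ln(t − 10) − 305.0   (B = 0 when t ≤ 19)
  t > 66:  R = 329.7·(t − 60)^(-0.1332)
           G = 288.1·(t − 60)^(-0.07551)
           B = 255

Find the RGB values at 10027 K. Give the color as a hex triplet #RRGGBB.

t = 10027/100 = 100.27; the t > 66 branch applies.
R = 329.7·(100.27 − 60)^(-0.1332) = 329.7·40.27^(-0.1332) = 329.7·0.61125 = 201.528.
G = 288.1·(100.27 − 60)^(-0.07551) = 288.1·40.27^(-0.07551) = 288.1·0.75650 = 217.947.
B = 255 by definition for t > 66.
Rounded: (202, 218, 255).
In hex: #CADAFF.

#CADAFF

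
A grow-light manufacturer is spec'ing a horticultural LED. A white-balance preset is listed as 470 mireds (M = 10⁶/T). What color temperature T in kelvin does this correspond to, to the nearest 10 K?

T = 10⁶ / 470 = 2127.66 K → 2130 K.

2130 K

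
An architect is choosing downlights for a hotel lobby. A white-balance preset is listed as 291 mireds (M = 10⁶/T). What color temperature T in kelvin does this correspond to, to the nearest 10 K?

3440 K

T = 10⁶ / 291 = 3436.43 K → 3440 K.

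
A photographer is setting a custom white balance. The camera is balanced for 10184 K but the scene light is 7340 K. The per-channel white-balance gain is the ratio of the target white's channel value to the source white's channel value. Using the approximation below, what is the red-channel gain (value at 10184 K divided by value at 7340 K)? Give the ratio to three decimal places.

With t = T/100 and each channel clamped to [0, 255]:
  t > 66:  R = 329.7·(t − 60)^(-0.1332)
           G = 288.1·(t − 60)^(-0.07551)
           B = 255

At 7340 K (t = 73.4):
  R = 329.7·(73.4 − 60)^(-0.1332) = 329.7·13.4^(-0.1332) = 329.7·0.70773 = 233.340.
At 10184 K (t = 101.84):
  R = 329.7·(101.84 − 60)^(-0.1332) = 329.7·41.84^(-0.1332) = 329.7·0.60814 = 200.504.
Gain = 200.504 / 233.340 = 0.8593 → 0.859.

0.859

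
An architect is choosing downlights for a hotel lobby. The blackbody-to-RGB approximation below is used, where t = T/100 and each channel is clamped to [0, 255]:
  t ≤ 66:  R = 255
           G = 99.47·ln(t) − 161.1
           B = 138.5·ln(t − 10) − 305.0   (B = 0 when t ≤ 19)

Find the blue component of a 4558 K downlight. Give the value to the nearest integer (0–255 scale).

190

t = 4558/100 = 45.58; the t ≤ 66 branch applies.
B = 138.5·ln(45.58 − 10) − 305.0 = 138.5·ln 35.58 − 305.0 = 138.5·3.5718 − 305.0 = 189.692.
Rounded: 190.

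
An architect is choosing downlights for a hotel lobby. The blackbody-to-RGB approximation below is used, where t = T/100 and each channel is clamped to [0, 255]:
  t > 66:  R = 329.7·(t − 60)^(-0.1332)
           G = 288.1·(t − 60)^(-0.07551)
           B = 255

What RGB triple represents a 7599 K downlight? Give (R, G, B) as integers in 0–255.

t = 7599/100 = 75.99; the t > 66 branch applies.
R = 329.7·(75.99 − 60)^(-0.1332) = 329.7·15.99^(-0.1332) = 329.7·0.69127 = 227.912.
G = 288.1·(75.99 − 60)^(-0.07551) = 288.1·15.99^(-0.07551) = 288.1·0.81114 = 233.690.
B = 255 by definition for t > 66.
Rounded: (228, 234, 255).

(228, 234, 255)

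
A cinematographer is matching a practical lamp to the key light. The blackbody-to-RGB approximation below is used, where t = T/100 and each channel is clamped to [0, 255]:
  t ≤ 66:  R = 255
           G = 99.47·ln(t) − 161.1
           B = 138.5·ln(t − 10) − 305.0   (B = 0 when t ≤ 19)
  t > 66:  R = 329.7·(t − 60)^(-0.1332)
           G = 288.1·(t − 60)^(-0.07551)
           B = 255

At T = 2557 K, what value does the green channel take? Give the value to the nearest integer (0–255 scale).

t = 2557/100 = 25.57; the t ≤ 66 branch applies.
G = 99.47·ln 25.57 − 161.1 = 99.47·3.2414 − 161.1 = 161.324.
Rounded: 161.

161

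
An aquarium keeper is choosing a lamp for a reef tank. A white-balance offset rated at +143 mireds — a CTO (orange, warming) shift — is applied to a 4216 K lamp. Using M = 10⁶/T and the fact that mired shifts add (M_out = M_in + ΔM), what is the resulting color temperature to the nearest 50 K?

2650 K

M_in = 10⁶/4216 = 237.19 mireds.
M_out = 237.19 + (+143) = 380.19 mireds.
T_out = 10⁶/380.19 = 2630.3 K → 2650 K.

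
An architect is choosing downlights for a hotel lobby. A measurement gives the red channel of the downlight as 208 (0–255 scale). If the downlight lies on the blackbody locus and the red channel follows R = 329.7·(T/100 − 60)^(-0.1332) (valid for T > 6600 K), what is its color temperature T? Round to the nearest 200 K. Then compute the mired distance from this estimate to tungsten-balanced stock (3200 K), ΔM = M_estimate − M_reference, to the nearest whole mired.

-204 mireds

(t − 60)^(-0.1332) = 208/329.7 = 0.63088.
t − 60 = 0.63088^(1/-0.1332) = 0.63088^(-7.508) = 31.763, so t = 91.763.
T = 100·t = 9176 K → 9200 K to the nearest 200 K.
M_estimate = 10⁶/9200 = 108.70; M_reference = 10⁶/3200 = 312.50.
ΔM = 108.70 − 312.50 = -203.80 → -204 mireds.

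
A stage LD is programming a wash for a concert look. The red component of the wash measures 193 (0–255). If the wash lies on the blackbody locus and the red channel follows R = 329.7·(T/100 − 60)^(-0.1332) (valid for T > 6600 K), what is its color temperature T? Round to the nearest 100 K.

11600 K

(t − 60)^(-0.1332) = 193/329.7 = 0.58538.
t − 60 = 0.58538^(1/-0.1332) = 0.58538^(-7.508) = 55.713, so t = 115.713.
T = 100·t = 11571 K → 11600 K to the nearest 100 K.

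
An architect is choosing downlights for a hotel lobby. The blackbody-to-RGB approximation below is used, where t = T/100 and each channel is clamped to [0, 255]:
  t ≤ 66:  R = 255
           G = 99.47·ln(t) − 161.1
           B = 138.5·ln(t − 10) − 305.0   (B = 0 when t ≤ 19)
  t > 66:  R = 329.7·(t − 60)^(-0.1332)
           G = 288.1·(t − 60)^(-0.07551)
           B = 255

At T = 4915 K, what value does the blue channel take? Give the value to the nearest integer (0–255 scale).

t = 4915/100 = 49.15; the t ≤ 66 branch applies.
B = 138.5·ln(49.15 − 10) − 305.0 = 138.5·ln 39.15 − 305.0 = 138.5·3.6674 − 305.0 = 202.935.
Rounded: 203.

203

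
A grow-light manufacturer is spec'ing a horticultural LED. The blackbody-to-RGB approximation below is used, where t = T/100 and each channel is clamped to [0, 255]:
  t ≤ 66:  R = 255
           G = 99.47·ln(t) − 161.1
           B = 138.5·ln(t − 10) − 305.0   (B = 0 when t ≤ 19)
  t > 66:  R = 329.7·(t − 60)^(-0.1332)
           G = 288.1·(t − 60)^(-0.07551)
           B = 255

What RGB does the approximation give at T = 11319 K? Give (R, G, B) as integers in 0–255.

(194, 213, 255)

t = 11319/100 = 113.19; the t > 66 branch applies.
R = 329.7·(113.19 − 60)^(-0.1332) = 329.7·53.19^(-0.1332) = 329.7·0.58901 = 194.195.
G = 288.1·(113.19 − 60)^(-0.07551) = 288.1·53.19^(-0.07551) = 288.1·0.74077 = 213.415.
B = 255 by definition for t > 66.
Rounded: (194, 213, 255).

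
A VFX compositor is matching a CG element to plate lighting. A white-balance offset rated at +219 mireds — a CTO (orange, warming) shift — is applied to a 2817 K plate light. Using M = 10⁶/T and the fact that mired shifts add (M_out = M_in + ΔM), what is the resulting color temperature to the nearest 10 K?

M_in = 10⁶/2817 = 354.99 mireds.
M_out = 354.99 + (+219) = 573.99 mireds.
T_out = 10⁶/573.99 = 1742.2 K → 1740 K.

1740 K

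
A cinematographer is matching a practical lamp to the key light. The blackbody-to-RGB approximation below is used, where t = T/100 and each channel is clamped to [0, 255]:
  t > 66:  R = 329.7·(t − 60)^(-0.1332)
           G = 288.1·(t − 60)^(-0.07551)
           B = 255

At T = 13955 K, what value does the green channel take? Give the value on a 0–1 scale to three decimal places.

t = 13955/100 = 139.55; the t > 66 branch applies.
G = 288.1·(139.55 − 60)^(-0.07551) = 288.1·79.55^(-0.07551) = 288.1·0.71859 = 207.026.
On a 0–1 scale: 207.026/255 = 0.8119 → 0.812.

0.812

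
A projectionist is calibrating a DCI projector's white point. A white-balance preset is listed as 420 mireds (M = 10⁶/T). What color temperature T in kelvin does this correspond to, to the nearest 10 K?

2380 K

T = 10⁶ / 420 = 2380.95 K → 2380 K.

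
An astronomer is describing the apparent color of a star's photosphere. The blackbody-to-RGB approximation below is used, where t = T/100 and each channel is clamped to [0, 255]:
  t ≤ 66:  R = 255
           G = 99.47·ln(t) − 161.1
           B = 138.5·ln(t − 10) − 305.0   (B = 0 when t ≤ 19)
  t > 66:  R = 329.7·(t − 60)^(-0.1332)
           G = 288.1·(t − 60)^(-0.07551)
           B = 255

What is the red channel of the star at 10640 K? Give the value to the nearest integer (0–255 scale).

t = 10640/100 = 106.4; the t > 66 branch applies.
R = 329.7·(106.4 − 60)^(-0.1332) = 329.7·46.4^(-0.1332) = 329.7·0.59982 = 197.760.
Rounded: 198.

198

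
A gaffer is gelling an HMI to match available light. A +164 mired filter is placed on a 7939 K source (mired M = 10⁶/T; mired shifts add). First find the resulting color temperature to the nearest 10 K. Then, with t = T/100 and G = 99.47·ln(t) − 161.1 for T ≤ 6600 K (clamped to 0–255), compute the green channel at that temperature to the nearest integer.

M_in = 10⁶/7939 = 125.96; M_out = 125.96 + (+164) = 289.96.
T_out = 10⁶/289.96 = 3448.7 K → 3450 K; t = 34.5.
G = 99.47·ln 34.5 − 161.1 = 99.47·3.5410 − 161.1 = 191.119.
Rounded: 191.

191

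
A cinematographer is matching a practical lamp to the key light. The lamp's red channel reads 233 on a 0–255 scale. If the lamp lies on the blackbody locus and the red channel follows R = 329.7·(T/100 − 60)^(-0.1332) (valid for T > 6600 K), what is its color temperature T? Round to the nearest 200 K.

7400 K

(t − 60)^(-0.1332) = 233/329.7 = 0.70670.
t − 60 = 0.70670^(1/-0.1332) = 0.70670^(-7.508) = 13.547, so t = 73.547.
T = 100·t = 7355 K → 7400 K to the nearest 200 K.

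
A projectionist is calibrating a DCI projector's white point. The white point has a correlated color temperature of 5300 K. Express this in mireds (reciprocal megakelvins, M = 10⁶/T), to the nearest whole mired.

189 mireds

M = 10⁶ / 5300 = 188.679 → 189 mireds.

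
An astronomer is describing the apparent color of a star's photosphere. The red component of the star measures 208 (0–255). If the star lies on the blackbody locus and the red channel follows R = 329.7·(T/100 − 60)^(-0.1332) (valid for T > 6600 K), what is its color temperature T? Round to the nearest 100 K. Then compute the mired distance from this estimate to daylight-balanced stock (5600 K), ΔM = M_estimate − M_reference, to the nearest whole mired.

-70 mireds

(t − 60)^(-0.1332) = 208/329.7 = 0.63088.
t − 60 = 0.63088^(1/-0.1332) = 0.63088^(-7.508) = 31.763, so t = 91.763.
T = 100·t = 9176 K → 9200 K to the nearest 100 K.
M_estimate = 10⁶/9200 = 108.70; M_reference = 10⁶/5600 = 178.57.
ΔM = 108.70 − 178.57 = -69.88 → -70 mireds.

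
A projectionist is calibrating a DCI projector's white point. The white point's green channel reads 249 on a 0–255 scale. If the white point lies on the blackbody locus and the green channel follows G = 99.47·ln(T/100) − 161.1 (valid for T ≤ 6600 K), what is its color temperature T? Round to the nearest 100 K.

6200 K

ln t = (249 + 161.1) / 99.47 = 4.1229.
t = e^4.1229 = 61.735.
T = 100·t = 6174 K → 6200 K to the nearest 100 K.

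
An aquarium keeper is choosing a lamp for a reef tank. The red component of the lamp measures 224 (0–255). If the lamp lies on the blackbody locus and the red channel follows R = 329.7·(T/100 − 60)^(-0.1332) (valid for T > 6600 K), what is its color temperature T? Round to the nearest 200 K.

7800 K

(t − 60)^(-0.1332) = 224/329.7 = 0.67941.
t − 60 = 0.67941^(1/-0.1332) = 0.67941^(-7.508) = 18.209, so t = 78.209.
T = 100·t = 7821 K → 7800 K to the nearest 200 K.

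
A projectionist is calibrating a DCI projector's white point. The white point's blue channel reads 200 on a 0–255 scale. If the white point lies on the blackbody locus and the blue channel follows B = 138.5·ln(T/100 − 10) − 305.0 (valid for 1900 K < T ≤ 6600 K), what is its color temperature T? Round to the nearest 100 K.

ln(t − 10) = (200 + 305.0) / 138.5 = 3.6462.
t − 10 = e^3.6462 = 38.329, so t = 48.329.
T = 100·t = 4833 K → 4800 K to the nearest 100 K.

4800 K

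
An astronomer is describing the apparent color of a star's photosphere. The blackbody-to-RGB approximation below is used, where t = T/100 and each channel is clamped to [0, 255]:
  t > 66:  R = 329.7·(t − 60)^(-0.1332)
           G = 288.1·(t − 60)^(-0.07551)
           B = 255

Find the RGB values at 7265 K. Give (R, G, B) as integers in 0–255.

t = 7265/100 = 72.65; the t > 66 branch applies.
R = 329.7·(72.65 − 60)^(-0.1332) = 329.7·12.65^(-0.1332) = 329.7·0.71318 = 235.137.
G = 288.1·(72.65 − 60)^(-0.07551) = 288.1·12.65^(-0.07551) = 288.1·0.82562 = 237.862.
B = 255 by definition for t > 66.
Rounded: (235, 238, 255).

(235, 238, 255)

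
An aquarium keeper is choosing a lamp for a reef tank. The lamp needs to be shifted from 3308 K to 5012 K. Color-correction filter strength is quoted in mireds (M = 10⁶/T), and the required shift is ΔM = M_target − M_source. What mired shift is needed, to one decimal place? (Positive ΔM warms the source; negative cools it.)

-102.8 mireds

M_source = 10⁶/3308 = 302.297; M_target = 10⁶/5012 = 199.521.
ΔM = 199.521 − 302.297 = -102.776 → -102.8 mireds, a cooling shift.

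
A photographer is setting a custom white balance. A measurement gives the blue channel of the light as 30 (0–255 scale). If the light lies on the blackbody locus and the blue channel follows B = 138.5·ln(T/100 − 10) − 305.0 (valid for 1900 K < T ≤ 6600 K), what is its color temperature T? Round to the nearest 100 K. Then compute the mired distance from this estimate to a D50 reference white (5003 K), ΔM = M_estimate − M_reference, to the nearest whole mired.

ln(t − 10) = (30 + 305.0) / 138.5 = 2.4188.
t − 10 = e^2.4188 = 11.232, so t = 21.232.
T = 100·t = 2123 K → 2100 K to the nearest 100 K.
M_estimate = 10⁶/2100 = 476.19; M_reference = 10⁶/5003 = 199.88.
ΔM = 476.19 − 199.88 = 276.31 → +276 mireds.

+276 mireds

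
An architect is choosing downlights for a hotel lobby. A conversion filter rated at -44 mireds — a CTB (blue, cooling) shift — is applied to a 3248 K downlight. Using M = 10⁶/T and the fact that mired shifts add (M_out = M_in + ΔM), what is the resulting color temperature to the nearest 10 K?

3790 K

M_in = 10⁶/3248 = 307.88 mireds.
M_out = 307.88 + (-44) = 263.88 mireds.
T_out = 10⁶/263.88 = 3789.6 K → 3790 K.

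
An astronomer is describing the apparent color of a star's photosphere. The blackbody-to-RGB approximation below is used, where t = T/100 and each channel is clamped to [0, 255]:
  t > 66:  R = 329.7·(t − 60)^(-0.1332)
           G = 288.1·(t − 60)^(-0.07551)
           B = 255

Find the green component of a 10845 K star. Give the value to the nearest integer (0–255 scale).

215

t = 10845/100 = 108.45; the t > 66 branch applies.
G = 288.1·(108.45 − 60)^(-0.07551) = 288.1·48.45^(-0.07551) = 288.1·0.74601 = 214.925.
Rounded: 215.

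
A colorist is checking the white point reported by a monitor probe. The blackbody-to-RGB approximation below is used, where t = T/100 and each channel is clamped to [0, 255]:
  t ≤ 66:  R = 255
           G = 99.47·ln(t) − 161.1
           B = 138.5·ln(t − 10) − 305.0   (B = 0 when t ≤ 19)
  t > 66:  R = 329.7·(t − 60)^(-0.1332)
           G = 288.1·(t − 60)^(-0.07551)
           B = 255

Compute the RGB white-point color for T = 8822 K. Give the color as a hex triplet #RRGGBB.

t = 8822/100 = 88.22; the t > 66 branch applies.
R = 329.7·(88.22 − 60)^(-0.1332) = 329.7·28.22^(-0.1332) = 329.7·0.64089 = 211.303.
G = 288.1·(88.22 − 60)^(-0.07551) = 288.1·28.22^(-0.07551) = 288.1·0.77708 = 223.878.
B = 255 by definition for t > 66.
Rounded: (211, 224, 255).
In hex: #D3E0FF.

#D3E0FF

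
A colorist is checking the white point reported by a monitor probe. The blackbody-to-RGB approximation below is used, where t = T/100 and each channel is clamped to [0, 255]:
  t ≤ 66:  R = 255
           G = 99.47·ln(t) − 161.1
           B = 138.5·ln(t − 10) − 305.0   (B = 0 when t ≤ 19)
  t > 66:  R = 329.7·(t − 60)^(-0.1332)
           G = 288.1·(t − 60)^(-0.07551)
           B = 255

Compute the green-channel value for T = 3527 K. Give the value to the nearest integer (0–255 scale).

193

t = 3527/100 = 35.27; the t ≤ 66 branch applies.
G = 99.47·ln 35.27 − 161.1 = 99.47·3.5630 − 161.1 = 193.315.
Rounded: 193.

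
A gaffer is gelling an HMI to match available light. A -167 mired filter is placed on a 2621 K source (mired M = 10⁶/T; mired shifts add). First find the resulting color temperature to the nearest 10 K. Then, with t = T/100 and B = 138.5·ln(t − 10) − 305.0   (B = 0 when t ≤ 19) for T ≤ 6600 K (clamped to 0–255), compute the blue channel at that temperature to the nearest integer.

194

M_in = 10⁶/2621 = 381.53; M_out = 381.53 + (-167) = 214.53.
T_out = 10⁶/214.53 = 4661.3 K → 4660 K; t = 46.6.
B = 138.5·ln(46.6 − 10) − 305.0 = 138.5·ln 36.6 − 305.0 = 138.5·3.6000 − 305.0 = 193.607.
Rounded: 194.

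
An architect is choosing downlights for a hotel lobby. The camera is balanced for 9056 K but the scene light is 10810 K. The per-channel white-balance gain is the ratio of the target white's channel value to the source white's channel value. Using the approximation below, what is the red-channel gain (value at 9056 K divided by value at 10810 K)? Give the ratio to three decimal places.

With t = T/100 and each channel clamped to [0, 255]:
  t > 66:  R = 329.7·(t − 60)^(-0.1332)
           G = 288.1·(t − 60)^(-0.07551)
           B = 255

1.062

At 10810 K (t = 108.1):
  R = 329.7·(108.1 − 60)^(-0.1332) = 329.7·48.1^(-0.1332) = 329.7·0.59695 = 196.815.
At 9056 K (t = 90.56):
  R = 329.7·(90.56 − 60)^(-0.1332) = 329.7·30.56^(-0.1332) = 329.7·0.63413 = 209.072.
Gain = 209.072 / 196.815 = 1.0623 → 1.062.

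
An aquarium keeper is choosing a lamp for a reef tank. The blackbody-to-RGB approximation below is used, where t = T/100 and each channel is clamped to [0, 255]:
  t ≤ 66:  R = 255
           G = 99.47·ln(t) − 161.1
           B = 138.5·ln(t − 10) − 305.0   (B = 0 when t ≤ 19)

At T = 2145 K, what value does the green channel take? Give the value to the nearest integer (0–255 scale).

144

t = 2145/100 = 21.45; the t ≤ 66 branch applies.
G = 99.47·ln 21.45 − 161.1 = 99.47·3.0657 − 161.1 = 143.848.
Rounded: 144.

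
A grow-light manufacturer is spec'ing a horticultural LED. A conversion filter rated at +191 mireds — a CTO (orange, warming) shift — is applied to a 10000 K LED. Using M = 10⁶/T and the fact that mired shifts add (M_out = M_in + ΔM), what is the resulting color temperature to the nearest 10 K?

M_in = 10⁶/10000 = 100.00 mireds.
M_out = 100.00 + (+191) = 291.00 mireds.
T_out = 10⁶/291.00 = 3436.4 K → 3440 K.

3440 K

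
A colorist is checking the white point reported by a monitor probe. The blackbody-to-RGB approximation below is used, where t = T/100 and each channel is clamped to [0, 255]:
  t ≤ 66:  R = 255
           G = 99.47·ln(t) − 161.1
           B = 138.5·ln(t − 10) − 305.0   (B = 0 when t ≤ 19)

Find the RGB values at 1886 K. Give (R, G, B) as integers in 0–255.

(255, 131, 0)

t = 1886/100 = 18.86; the t ≤ 66 branch applies.
R = 255 by definition for t ≤ 66.
G = 99.47·ln 18.86 − 161.1 = 99.47·2.9370 − 161.1 = 131.048.
t = 18.86 ≤ 19, so B = 0.
Rounded: (255, 131, 0).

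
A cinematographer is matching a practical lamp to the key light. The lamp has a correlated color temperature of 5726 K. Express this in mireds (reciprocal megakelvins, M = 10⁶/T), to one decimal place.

M = 10⁶ / 5726 = 174.642 → 174.6 mireds.

174.6 mireds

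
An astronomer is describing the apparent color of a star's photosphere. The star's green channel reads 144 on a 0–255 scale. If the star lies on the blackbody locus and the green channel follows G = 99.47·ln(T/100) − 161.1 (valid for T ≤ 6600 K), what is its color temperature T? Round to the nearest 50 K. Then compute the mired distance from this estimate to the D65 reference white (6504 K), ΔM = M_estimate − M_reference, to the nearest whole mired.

+311 mireds

ln t = (144 + 161.1) / 99.47 = 3.0673.
t = e^3.0673 = 21.483.
T = 100·t = 2148 K → 2150 K to the nearest 50 K.
M_estimate = 10⁶/2150 = 465.12; M_reference = 10⁶/6504 = 153.75.
ΔM = 465.12 − 153.75 = 311.36 → +311 mireds.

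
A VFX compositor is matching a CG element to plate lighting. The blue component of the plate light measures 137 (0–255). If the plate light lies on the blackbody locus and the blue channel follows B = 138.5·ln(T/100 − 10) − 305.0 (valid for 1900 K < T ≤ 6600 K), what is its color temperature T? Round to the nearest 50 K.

ln(t − 10) = (137 + 305.0) / 138.5 = 3.1913.
t − 10 = e^3.1913 = 24.321, so t = 34.321.
T = 100·t = 3432 K → 3450 K to the nearest 50 K.

3450 K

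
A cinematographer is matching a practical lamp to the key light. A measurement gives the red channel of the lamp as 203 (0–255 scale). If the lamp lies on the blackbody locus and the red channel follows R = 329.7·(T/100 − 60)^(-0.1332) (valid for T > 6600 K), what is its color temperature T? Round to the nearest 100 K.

(t − 60)^(-0.1332) = 203/329.7 = 0.61571.
t − 60 = 0.61571^(1/-0.1332) = 0.61571^(-7.508) = 38.129, so t = 98.129.
T = 100·t = 9813 K → 9800 K to the nearest 100 K.

9800 K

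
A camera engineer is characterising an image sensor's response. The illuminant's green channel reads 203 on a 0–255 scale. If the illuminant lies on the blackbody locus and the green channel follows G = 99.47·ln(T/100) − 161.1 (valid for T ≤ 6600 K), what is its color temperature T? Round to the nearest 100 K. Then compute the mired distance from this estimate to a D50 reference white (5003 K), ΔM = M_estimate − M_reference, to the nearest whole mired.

ln t = (203 + 161.1) / 99.47 = 3.6604.
t = e^3.6604 = 38.877.
T = 100·t = 3888 K → 3900 K to the nearest 100 K.
M_estimate = 10⁶/3900 = 256.41; M_reference = 10⁶/5003 = 199.88.
ΔM = 256.41 − 199.88 = 56.53 → +57 mireds.

+57 mireds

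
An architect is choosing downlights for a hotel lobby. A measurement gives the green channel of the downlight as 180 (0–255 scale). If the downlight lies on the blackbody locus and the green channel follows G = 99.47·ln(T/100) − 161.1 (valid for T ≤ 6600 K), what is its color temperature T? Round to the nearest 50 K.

ln t = (180 + 161.1) / 99.47 = 3.4292.
t = e^3.4292 = 30.851.
T = 100·t = 3085 K → 3100 K to the nearest 50 K.

3100 K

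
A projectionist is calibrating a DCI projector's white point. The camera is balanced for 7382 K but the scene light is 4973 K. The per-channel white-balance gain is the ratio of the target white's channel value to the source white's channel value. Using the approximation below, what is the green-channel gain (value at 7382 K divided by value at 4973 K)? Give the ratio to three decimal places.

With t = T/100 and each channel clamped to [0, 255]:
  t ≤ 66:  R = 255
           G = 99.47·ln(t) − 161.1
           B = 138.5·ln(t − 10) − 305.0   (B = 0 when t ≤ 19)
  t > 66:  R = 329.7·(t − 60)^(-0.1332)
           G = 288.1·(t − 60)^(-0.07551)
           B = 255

At 4973 K (t = 49.73):
  G = 99.47·ln 49.73 − 161.1 = 99.47·3.9066 − 161.1 = 227.490.
At 7382 K (t = 73.82):
  G = 288.1·(73.82 − 60)^(-0.07551) = 288.1·13.82^(-0.07551) = 288.1·0.82013 = 236.278.
Gain = 236.278 / 227.490 = 1.0386 → 1.039.

1.039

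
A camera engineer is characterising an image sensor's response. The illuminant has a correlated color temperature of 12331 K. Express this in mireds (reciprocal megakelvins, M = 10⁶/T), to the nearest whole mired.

M = 10⁶ / 12331 = 81.096 → 81 mireds.

81 mireds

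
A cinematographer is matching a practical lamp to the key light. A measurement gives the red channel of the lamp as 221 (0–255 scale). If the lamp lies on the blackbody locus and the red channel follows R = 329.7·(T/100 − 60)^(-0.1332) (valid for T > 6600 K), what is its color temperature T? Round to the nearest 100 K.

(t − 60)^(-0.1332) = 221/329.7 = 0.67031.
t − 60 = 0.67031^(1/-0.1332) = 0.67031^(-7.508) = 20.149, so t = 80.149.
T = 100·t = 8015 K → 8000 K to the nearest 100 K.

8000 K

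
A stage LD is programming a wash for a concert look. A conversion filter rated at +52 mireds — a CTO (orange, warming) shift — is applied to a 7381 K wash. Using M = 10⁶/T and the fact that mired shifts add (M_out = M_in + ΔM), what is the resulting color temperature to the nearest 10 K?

5330 K

M_in = 10⁶/7381 = 135.48 mireds.
M_out = 135.48 + (+52) = 187.48 mireds.
T_out = 10⁶/187.48 = 5333.8 K → 5330 K.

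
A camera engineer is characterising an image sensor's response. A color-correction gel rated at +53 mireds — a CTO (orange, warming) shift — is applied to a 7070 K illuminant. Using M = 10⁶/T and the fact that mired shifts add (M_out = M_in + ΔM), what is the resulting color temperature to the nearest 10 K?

5140 K

M_in = 10⁶/7070 = 141.44 mireds.
M_out = 141.44 + (+53) = 194.44 mireds.
T_out = 10⁶/194.44 = 5142.9 K → 5140 K.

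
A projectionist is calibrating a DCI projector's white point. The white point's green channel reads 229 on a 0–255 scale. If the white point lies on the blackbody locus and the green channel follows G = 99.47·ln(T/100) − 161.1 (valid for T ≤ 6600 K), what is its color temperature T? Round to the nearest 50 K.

5050 K

ln t = (229 + 161.1) / 99.47 = 3.9218.
t = e^3.9218 = 50.491.
T = 100·t = 5049 K → 5050 K to the nearest 50 K.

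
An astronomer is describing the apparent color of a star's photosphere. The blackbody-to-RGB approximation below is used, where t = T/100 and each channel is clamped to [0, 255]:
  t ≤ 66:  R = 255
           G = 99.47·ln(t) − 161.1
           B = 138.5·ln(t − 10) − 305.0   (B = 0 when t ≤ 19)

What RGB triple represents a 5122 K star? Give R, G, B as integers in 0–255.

R=255, G=230, B=210

t = 5122/100 = 51.22; the t ≤ 66 branch applies.
R = 255 by definition for t ≤ 66.
G = 99.47·ln 51.22 − 161.1 = 99.47·3.9361 − 161.1 = 230.427.
B = 138.5·ln(51.22 − 10) − 305.0 = 138.5·ln 41.22 − 305.0 = 138.5·3.7189 − 305.0 = 210.071.
Rounded: (255, 230, 210).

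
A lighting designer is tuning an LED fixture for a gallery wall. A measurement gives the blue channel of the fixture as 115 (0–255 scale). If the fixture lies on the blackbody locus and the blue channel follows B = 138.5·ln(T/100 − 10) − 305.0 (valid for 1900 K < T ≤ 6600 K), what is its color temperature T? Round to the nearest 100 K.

ln(t − 10) = (115 + 305.0) / 138.5 = 3.0325.
t − 10 = e^3.0325 = 20.749, so t = 30.749.
T = 100·t = 3075 K → 3100 K to the nearest 100 K.

3100 K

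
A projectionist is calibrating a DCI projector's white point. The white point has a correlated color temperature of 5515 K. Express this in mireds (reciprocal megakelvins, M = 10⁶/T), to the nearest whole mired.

M = 10⁶ / 5515 = 181.324 → 181 mireds.

181 mireds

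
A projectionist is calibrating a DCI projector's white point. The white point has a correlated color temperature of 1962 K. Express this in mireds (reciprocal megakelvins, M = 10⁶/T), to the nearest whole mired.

M = 10⁶ / 1962 = 509.684 → 510 mireds.

510 mireds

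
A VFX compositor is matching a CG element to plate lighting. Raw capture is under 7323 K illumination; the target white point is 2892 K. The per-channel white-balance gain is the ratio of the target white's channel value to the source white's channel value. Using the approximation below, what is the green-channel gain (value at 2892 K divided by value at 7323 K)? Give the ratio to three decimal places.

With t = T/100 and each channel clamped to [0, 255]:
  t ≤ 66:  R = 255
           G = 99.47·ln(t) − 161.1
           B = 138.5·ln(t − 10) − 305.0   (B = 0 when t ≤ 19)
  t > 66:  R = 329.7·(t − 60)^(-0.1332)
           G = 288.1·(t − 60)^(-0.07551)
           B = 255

0.732

At 7323 K (t = 73.23):
  G = 288.1·(73.23 − 60)^(-0.07551) = 288.1·13.23^(-0.07551) = 288.1·0.82283 = 237.058.
At 2892 K (t = 28.92):
  G = 99.47·ln 28.92 − 161.1 = 99.47·3.3645 − 161.1 = 173.570.
Gain = 173.570 / 237.058 = 0.7322 → 0.732.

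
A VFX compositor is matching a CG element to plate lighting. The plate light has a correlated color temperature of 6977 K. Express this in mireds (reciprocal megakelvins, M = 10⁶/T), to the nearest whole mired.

M = 10⁶ / 6977 = 143.328 → 143 mireds.

143 mireds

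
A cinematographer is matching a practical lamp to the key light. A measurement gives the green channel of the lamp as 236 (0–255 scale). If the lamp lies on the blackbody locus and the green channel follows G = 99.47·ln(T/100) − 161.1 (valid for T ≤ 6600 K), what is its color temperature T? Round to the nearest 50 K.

5400 K

ln t = (236 + 161.1) / 99.47 = 3.9922.
t = e^3.9922 = 54.172.
T = 100·t = 5417 K → 5400 K to the nearest 50 K.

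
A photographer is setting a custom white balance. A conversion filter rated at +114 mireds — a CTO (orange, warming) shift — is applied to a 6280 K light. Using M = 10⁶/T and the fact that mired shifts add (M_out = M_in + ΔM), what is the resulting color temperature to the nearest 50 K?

3650 K

M_in = 10⁶/6280 = 159.24 mireds.
M_out = 159.24 + (+114) = 273.24 mireds.
T_out = 10⁶/273.24 = 3659.8 K → 3650 K.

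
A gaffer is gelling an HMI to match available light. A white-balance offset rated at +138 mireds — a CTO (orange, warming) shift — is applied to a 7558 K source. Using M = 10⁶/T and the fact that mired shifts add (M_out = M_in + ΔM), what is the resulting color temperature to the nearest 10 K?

M_in = 10⁶/7558 = 132.31 mireds.
M_out = 132.31 + (+138) = 270.31 mireds.
T_out = 10⁶/270.31 = 3699.5 K → 3700 K.

3700 K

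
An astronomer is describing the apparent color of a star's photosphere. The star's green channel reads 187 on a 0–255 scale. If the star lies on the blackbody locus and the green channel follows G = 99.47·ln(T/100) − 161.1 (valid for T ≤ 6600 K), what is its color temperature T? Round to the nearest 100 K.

ln t = (187 + 161.1) / 99.47 = 3.4995.
t = e^3.4995 = 33.100.
T = 100·t = 3310 K → 3300 K to the nearest 100 K.

3300 K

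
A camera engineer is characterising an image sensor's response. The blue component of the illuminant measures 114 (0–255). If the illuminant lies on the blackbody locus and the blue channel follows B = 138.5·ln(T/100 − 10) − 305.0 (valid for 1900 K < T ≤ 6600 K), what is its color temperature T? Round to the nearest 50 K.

3050 K

ln(t − 10) = (114 + 305.0) / 138.5 = 3.0253.
t − 10 = e^3.0253 = 20.600, so t = 30.600.
T = 100·t = 3060 K → 3050 K to the nearest 50 K.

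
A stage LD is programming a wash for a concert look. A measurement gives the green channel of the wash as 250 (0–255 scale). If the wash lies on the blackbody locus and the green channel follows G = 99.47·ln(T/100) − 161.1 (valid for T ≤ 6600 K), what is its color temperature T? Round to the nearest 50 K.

ln t = (250 + 161.1) / 99.47 = 4.1329.
t = e^4.1329 = 62.359.
T = 100·t = 6236 K → 6250 K to the nearest 50 K.

6250 K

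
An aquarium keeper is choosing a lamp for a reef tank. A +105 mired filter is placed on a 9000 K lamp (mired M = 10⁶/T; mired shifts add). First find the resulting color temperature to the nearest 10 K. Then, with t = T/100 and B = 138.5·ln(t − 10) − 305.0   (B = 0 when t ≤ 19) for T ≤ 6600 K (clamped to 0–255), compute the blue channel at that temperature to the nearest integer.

M_in = 10⁶/9000 = 111.11; M_out = 111.11 + (+105) = 216.11.
T_out = 10⁶/216.11 = 4627.2 K → 4630 K; t = 46.3.
B = 138.5·ln(46.3 − 10) − 305.0 = 138.5·ln 36.3 − 305.0 = 138.5·3.5918 − 305.0 = 192.467.
Rounded: 192.

192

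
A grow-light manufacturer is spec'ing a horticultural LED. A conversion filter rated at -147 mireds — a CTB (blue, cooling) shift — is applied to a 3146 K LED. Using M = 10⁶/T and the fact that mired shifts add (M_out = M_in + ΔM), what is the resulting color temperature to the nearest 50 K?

5850 K

M_in = 10⁶/3146 = 317.86 mireds.
M_out = 317.86 + (-147) = 170.86 mireds.
T_out = 10⁶/170.86 = 5852.6 K → 5850 K.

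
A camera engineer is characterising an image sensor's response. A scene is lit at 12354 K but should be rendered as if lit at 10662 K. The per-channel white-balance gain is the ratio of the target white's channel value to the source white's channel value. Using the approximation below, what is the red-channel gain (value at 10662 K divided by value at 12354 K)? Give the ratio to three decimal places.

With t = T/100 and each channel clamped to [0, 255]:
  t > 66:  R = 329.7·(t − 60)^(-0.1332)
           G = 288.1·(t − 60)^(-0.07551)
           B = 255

At 12354 K (t = 123.54):
  R = 329.7·(123.54 − 60)^(-0.1332) = 329.7·63.54^(-0.1332) = 329.7·0.57522 = 189.650.
At 10662 K (t = 106.62):
  R = 329.7·(106.62 − 60)^(-0.1332) = 329.7·46.62^(-0.1332) = 329.7·0.59944 = 197.636.
Gain = 197.636 / 189.650 = 1.0421 → 1.042.

1.042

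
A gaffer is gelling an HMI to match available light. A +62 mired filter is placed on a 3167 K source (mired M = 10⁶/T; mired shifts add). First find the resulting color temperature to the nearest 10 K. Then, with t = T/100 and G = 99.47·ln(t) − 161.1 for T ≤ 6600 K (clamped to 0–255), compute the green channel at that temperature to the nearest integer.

M_in = 10⁶/3167 = 315.76; M_out = 315.76 + (+62) = 377.76.
T_out = 10⁶/377.76 = 2647.2 K → 2650 K; t = 26.5.
G = 99.47·ln 26.5 − 161.1 = 99.47·3.2771 − 161.1 = 164.878.
Rounded: 165.

165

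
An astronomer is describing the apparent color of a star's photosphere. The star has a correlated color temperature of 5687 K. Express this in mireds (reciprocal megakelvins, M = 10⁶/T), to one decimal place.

175.8 mireds

M = 10⁶ / 5687 = 175.840 → 175.8 mireds.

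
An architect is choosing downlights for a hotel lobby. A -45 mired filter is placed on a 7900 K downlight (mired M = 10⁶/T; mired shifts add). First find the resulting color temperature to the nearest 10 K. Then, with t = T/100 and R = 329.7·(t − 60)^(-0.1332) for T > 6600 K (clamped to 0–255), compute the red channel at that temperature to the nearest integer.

M_in = 10⁶/7900 = 126.58; M_out = 126.58 + (-45) = 81.58.
T_out = 10⁶/81.58 = 12257.6 K → 12260 K; t = 122.6.
R = 329.7·(122.6 − 60)^(-0.1332) = 329.7·62.6^(-0.1332) = 329.7·0.57636 = 190.027.
Rounded: 190.

190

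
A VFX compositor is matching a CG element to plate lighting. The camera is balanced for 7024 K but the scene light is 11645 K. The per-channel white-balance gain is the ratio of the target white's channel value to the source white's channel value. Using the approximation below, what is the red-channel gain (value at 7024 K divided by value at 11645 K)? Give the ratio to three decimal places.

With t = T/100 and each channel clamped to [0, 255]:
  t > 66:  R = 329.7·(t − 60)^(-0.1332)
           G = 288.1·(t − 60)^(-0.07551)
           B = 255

1.255

At 11645 K (t = 116.45):
  R = 329.7·(116.45 − 60)^(-0.1332) = 329.7·56.45^(-0.1332) = 329.7·0.58436 = 192.663.
At 7024 K (t = 70.24):
  R = 329.7·(70.24 − 60)^(-0.1332) = 329.7·10.24^(-0.1332) = 329.7·0.73355 = 241.851.
Gain = 241.851 / 192.663 = 1.2553 → 1.255.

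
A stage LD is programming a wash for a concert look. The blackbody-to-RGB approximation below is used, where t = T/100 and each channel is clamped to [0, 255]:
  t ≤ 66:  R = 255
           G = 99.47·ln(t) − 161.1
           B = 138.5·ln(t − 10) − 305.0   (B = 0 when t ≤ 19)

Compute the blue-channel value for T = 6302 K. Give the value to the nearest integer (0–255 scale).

245

t = 6302/100 = 63.02; the t ≤ 66 branch applies.
B = 138.5·ln(63.02 − 10) − 305.0 = 138.5·ln 53.02 − 305.0 = 138.5·3.9707 − 305.0 = 244.938.
Rounded: 245.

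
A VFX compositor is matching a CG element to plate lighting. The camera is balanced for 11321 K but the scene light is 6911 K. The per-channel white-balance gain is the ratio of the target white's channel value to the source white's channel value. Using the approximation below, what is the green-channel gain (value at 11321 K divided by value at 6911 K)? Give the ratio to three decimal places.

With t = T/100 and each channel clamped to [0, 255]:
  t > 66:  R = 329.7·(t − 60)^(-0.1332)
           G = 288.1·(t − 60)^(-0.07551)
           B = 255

At 6911 K (t = 69.11):
  G = 288.1·(69.11 − 60)^(-0.07551) = 288.1·9.11^(-0.07551) = 288.1·0.84634 = 243.832.
At 11321 K (t = 113.21):
  G = 288.1·(113.21 − 60)^(-0.07551) = 288.1·53.21^(-0.07551) = 288.1·0.74075 = 213.409.
Gain = 213.409 / 243.832 = 0.8752 → 0.875.

0.875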